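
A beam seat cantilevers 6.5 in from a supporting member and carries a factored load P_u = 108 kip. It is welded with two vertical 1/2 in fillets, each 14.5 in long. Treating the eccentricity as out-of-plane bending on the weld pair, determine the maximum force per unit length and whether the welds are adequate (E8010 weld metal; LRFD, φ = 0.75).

E80XX → F_EXX = 80 ksi.
L_w = 2 × 14.5 = 29 in; section modulus (unit throat) S = 2 × L²/6 = 70.08 in².
Direct shear f_v = P/L_w = 108/29 = 3.724 kip/in.
Moment M = P × e = 108 × 6.5 = 702 kip·in; bending f_b = M/S = 10.02 kip/in.
f_max = √(f_v² + f_b²) = √(3.724² + 10.02²) = 10.69 kip/in.
φr_n = 0.75 × 0.6 × 80 × (0.707 × 0.5) = 12.73 kip/in → adequate.

f_max ≈ 10.7 kip/in; adequate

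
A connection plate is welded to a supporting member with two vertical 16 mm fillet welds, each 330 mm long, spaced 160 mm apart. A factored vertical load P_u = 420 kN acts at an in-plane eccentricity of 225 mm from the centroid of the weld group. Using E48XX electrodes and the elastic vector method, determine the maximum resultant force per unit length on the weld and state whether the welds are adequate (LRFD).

f_max ≈ 2060 N/mm; adequate

E48XX → F_EXX = 480 MPa.
Total weld length L_w = 660 mm. Treat welds as unit-width lines.
Polar moment about centroid: J = 2[d³/12 + d(b/2)²] = 2[330³/12 + 330×80²] = 10210000 mm³.
Direct shear f_v = P/L_w = 420×10³ / 660 = 636.4 N/mm (vertical).
Torsion M = P·e = 420×10³ × 225 = 94500000 N·mm.
Critical point at (x, y) = (80, 165) from centroid. f_tx = M·y/J = 1527 N/mm; f_ty = M·x/J = 740.2 N/mm.
Resultant f_max = √[f_tx² + (f_v + f_ty)²] = √[1527² + (636.4 + 740.2)²] = 2056 N/mm.
Capacity per unit length: φr_n = 0.75 × 0.6 × 480 × (0.707 × 16) = 2443 N/mm.
2056 ≤ 2443 → adequate.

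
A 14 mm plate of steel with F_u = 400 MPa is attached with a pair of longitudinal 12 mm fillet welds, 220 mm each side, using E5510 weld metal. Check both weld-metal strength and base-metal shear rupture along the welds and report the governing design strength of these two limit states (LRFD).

φR_n ≈ 924 kN (weld metal governs)

E55XX → F_EXX = 550 MPa.
t_e = 0.707 × 12 = 8.484 mm; L = 440 mm.
Weld metal: φR_n = 0.75 × 0.6 × 550 × 8.484 × 440 × 10⁻³ = 923.9 kN.
Base metal (shear rupture): φR_n = 0.75 × 0.6 × 400 × 14 × 440 × 10⁻³ = 1109 kN.
Governing: weld metal.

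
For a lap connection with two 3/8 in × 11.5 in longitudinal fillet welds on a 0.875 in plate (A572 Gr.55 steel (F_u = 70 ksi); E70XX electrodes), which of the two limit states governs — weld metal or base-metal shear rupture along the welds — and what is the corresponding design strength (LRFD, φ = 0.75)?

E70XX → F_EXX = 70 ksi.
t_e = 0.707 × 0.375 = 0.2651 in; L = 23 in.
Weld metal: φR_n = 0.75 × 0.6 × 70 × 0.2651 × 23 = 192.1 kips.
Base metal (shear rupture): φR_n = 0.75 × 0.6 × 70 × 0.875 × 23 = 633.9 kips.
Governing: weld metal.

φR_n ≈ 192 kips (weld metal governs)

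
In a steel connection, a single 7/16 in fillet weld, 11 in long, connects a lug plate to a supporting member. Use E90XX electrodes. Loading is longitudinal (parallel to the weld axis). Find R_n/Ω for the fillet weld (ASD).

R_n/Ω ≈ 91.9 kips

E90XX → F_EXX = 90 ksi.
Effective throat t_e = 0.707 × 0.4375 = 0.3093 in.
Total length L = 11 in; A_we = 0.3093 × 11 = 3.402 in².
F_nw = 0.6 F_EXX = 0.6 × 90 = 54 ksi.
R_n = 54 × 3.402 = 183.7 kips; R_n/Ω = 183.7/2.0 = 91.87 kips.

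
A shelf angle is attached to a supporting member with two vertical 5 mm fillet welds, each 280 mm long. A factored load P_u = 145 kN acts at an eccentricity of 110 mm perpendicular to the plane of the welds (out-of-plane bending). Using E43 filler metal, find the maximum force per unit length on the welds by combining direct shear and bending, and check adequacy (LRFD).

E43XX → F_EXX = 430 MPa.
L_w = 2 × 280 = 560 mm; section modulus (unit throat) S = 2 × L²/6 = 26130 mm².
Direct shear f_v = P/L_w = 145×10³/560 = 258.9 N/mm.
Moment M = P × e = 145×10³ × 110 = 15950000 N·mm; bending f_b = M/S = 610.3 N/mm.
f_max = √(f_v² + f_b²) = √(258.9² + 610.3²) = 663 N/mm.
φr_n = 0.75 × 0.6 × 430 × (0.707 × 5) = 684 N/mm → adequate.

f_max ≈ 663 N/mm; adequate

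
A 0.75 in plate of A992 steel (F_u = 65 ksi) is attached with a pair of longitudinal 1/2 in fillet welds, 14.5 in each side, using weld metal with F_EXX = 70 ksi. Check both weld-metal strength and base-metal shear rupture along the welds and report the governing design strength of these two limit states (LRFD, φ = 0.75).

φR_n ≈ 323 kip (weld metal governs)

t_e = 0.707 × 0.5 = 0.3535 in; L = 29 in.
Weld metal: φR_n = 0.75 × 0.6 × 70 × 0.3535 × 29 = 322.9 kip.
Base metal (shear rupture): φR_n = 0.75 × 0.6 × 65 × 0.75 × 29 = 636.2 kip.
Governing: weld metal.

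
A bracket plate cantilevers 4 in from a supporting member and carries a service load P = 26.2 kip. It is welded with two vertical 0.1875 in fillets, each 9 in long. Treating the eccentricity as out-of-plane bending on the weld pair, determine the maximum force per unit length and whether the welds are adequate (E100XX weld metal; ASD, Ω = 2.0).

E100XX → F_EXX = 100 ksi.
L_w = 2 × 9 = 18 in; section modulus (unit throat) S = 2 × L²/6 = 27 in².
Direct shear f_v = P/L_w = 26.2/18 = 1.456 kip/in.
Moment M = P × e = 26.2 × 4 = 104.8 kip·in; bending f_b = M/S = 3.881 kip/in.
f_max = √(f_v² + f_b²) = √(1.456² + 3.881²) = 4.145 kip/in.
r_n/Ω = (1/2.0) × 0.6 × 100 × (0.707 × 0.1875) = 3.977 kip/in → NOT adequate.

f_max ≈ 4.15 kip/in; NOT adequate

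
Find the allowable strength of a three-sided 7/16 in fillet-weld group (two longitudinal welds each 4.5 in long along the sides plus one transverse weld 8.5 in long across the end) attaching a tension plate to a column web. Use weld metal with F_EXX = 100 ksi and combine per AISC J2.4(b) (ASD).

R_n/Ω ≈ 189 kip

t_e = 0.707 × 0.4375 = 0.3093 in.
R_nwl = 0.6 × 100 × 0.3093 × 9 = 167 kip (longitudinal, 2 welds).
R_nwt = 0.6 × 100 × 0.3093 × 8.5 = 157.7 kip (transverse, base value).
(i) R_nwl + R_nwt = 324.8 kip; (ii) 0.85 R_nwl + 1.5 R_nwt = 378.6 kip.
R_n = max = 378.6 kip [governs: (ii)]; R_n/Ω = 189.3 kip.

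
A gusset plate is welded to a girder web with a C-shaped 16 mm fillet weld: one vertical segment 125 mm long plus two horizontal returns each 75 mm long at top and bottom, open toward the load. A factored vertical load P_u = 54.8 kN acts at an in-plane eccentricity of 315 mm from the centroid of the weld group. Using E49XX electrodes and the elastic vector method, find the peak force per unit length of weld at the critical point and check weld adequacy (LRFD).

f_max ≈ 1700 N/mm; adequate

E49XX → F_EXX = 490 MPa.
Total weld length L_w = 275 mm. Treat welds as unit-width lines.
Centroid: x̄ = 2×75×37.5 / 275 = 20.45 mm from the vertical weld.
Polar moment about centroid: J = I_x + I_y = [125³/12 + 2×75×62.5²] + [125×20.45² + 2(75³/12 + 75×17.05²)] = 914900 mm³.
Direct shear f_v = P/L_w = 54.8×10³ / 275 = 199.3 N/mm (vertical).
Torsion M = P·e = 54.8×10³ × 315 = 17262000 N·mm.
Critical point at (x, y) = (54.55, 62.5) from centroid. f_tx = M·y/J = 1179 N/mm; f_ty = M·x/J = 1029 N/mm.
Resultant f_max = √[f_tx² + (f_v + f_ty)²] = √[1179² + (199.3 + 1029)²] = 1703 N/mm.
Capacity per unit length: φr_n = 0.75 × 0.6 × 490 × (0.707 × 16) = 2494 N/mm.
1703 ≤ 2494 → adequate.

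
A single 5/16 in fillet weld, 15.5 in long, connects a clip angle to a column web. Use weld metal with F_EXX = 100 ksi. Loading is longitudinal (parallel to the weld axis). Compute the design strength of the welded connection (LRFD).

φR_n ≈ 154 kip

Effective throat t_e = 0.707 × 0.3125 = 0.2209 in.
Total length L = 15.5 in; A_we = 0.2209 × 15.5 = 3.425 in².
F_nw = 0.6 F_EXX = 0.6 × 100 = 60 ksi.
φR_n = 0.75 × 60 × 3.425 = 154.1 kip.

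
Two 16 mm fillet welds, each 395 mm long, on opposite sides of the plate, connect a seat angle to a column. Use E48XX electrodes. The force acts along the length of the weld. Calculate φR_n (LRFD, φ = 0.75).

φR_n ≈ 1930 kN

E48XX → F_EXX = 480 MPa.
Effective throat t_e = 0.707 × 16 = 11.31 mm.
Total length L = 790 mm; A_we = 11.31 × 790 = 8936 mm².
F_nw = 0.6 F_EXX = 0.6 × 480 = 288 MPa.
φR_n = 0.75 × 288 × 8936 × 10⁻³ = 1930 kN.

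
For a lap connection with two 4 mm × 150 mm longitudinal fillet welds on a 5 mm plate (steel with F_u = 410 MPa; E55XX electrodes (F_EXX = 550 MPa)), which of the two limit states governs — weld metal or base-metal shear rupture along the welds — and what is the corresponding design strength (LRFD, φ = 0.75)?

φR_n ≈ 210 kN (weld metal governs)

t_e = 0.707 × 4 = 2.828 mm; L = 300 mm.
Weld metal: φR_n = 0.75 × 0.6 × 550 × 2.828 × 300 × 10⁻³ = 210 kN.
Base metal (shear rupture): φR_n = 0.75 × 0.6 × 410 × 5 × 300 × 10⁻³ = 276.8 kN.
Governing: weld metal.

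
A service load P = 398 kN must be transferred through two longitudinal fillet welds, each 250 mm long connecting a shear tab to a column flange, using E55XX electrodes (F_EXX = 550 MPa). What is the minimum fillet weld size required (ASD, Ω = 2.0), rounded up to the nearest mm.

w = 7 mm

Total weld length L = 500 mm.
Required throat t_e = P × Ω / (0.6 F_EXX × L) = 398 × 2.0 / (0.6 × 550 × 500 × 10⁻³) = 4.824 mm.
Required leg w = t_e / 0.707 = 6.824 mm → use 7 mm.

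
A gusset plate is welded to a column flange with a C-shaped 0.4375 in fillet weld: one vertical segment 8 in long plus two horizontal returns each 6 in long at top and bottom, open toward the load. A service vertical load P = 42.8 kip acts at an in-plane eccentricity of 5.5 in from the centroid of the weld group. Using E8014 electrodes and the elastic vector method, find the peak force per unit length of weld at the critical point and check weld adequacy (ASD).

f_max ≈ 6.08 kip/in; adequate

E80XX → F_EXX = 80 ksi.
Total weld length L_w = 20 in. Treat welds as unit-width lines.
Centroid: x̄ = 2×6×3 / 20 = 1.8 in from the vertical weld.
Polar moment about centroid: J = I_x + I_y = [8³/12 + 2×6×4²] + [8×1.8² + 2(6³/12 + 6×1.2²)] = 313.9 in³.
Direct shear f_v = P/L_w = 42.8 / 20 = 2.14 kip/in (vertical).
Torsion M = P·e = 42.8 × 5.5 = 235.4 kip·in.
Critical point at (x, y) = (4.2, 4) from centroid. f_tx = M·y/J = 3 kip/in; f_ty = M·x/J = 3.15 kip/in.
Resultant f_max = √[f_tx² + (f_v + f_ty)²] = √[3² + (2.14 + 3.15)²] = 6.081 kip/in.
Capacity per unit length: r_n/Ω = (1/2.0) × 0.6 × 80 × (0.707 × 0.4375) = 7.423 kip/in.
6.081 ≤ 7.423 → adequate.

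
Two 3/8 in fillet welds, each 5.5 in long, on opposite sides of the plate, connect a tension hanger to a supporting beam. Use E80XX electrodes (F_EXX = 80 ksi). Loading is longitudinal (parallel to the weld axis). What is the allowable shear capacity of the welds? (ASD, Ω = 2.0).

R_n/Ω ≈ 70 kips

Effective throat t_e = 0.707 × 0.375 = 0.2651 in.
Total length L = 11 in; A_we = 0.2651 × 11 = 2.916 in².
F_nw = 0.6 F_EXX = 0.6 × 80 = 48 ksi.
R_n = 48 × 2.916 = 140 kips; R_n/Ω = 140/2.0 = 69.99 kips.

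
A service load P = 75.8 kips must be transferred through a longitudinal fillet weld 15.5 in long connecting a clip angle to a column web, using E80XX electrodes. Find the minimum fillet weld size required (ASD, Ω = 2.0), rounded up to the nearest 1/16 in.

E80XX → F_EXX = 80 ksi.
Total weld length L = 15.5 in.
Required throat t_e = P × Ω / (0.6 F_EXX × L) = 75.8 × 2.0 / (0.6 × 80 × 15.5) = 0.2038 in.
Required leg w = t_e / 0.707 = 0.2882 in → use 5/16 in.

w = 5/16 in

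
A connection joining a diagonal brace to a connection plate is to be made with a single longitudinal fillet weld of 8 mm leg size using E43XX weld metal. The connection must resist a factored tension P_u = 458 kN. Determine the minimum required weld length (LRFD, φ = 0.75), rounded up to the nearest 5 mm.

E43XX → F_EXX = 430 MPa.
Throat t_e = 0.707 × 8 = 5.656 mm.
φr_n = 0.75 × 0.6 × 430 × 5.656 × 10⁻³ = 1.094 kN/mm.
L_req = P_u / φr_n = 458 / 1.094 = 418.5 mm total.
Round up → use L = 420 mm.

L = 420 mm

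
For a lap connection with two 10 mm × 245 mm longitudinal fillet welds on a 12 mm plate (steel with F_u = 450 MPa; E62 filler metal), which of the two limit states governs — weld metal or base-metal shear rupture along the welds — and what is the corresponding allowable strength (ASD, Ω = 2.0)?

E62XX → F_EXX = 620 MPa.
t_e = 0.707 × 10 = 7.07 mm; L = 490 mm.
Weld metal: R_n/Ω = (1/2.0) × 0.6 × 620 × 7.07 × 490 × 10⁻³ = 644.4 kN.
Base metal (shear rupture): R_n/Ω = (1/2.0) × 0.6 × 450 × 12 × 490 × 10⁻³ = 793.8 kN.
Governing: weld metal.

R_n/Ω ≈ 644 kN (weld metal governs)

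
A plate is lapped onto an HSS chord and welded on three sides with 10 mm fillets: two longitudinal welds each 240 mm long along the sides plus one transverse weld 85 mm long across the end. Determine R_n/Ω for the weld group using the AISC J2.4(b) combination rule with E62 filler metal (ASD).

R_n/Ω ≈ 743 kN

E62XX → F_EXX = 620 MPa.
t_e = 0.707 × 10 = 7.07 mm.
R_nwl = 0.6 × 620 × 7.07 × 480 × 10⁻³ = 1262 kN (longitudinal, 2 welds).
R_nwt = 0.6 × 620 × 7.07 × 85 × 10⁻³ = 223.6 kN (transverse, base value).
(i) R_nwl + R_nwt = 1486 kN; (ii) 0.85 R_nwl + 1.5 R_nwt = 1408 kN.
R_n = max = 1486 kN [governs: (i)]; R_n/Ω = 743 kN.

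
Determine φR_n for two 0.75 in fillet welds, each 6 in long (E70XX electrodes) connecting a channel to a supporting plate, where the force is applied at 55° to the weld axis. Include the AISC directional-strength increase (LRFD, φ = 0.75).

E70XX → F_EXX = 70 ksi.
t_e = 0.707 × 0.75 = 0.5302 in; A_we = 0.5302 × 12 = 6.363 in².
Directional factor: 1.0 + 0.5 sin^1.5(55°) = 1.371.
F_nw = 0.6 × 70 × 1.371 = 57.57 ksi.
φR_n = 0.75 × 57.57 × 6.363 = 274.7 kips.

φR_n ≈ 275 kips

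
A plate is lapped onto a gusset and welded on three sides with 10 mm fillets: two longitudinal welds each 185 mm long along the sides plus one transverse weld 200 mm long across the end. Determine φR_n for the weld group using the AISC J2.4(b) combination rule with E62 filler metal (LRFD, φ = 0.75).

φR_n ≈ 1210 kN

E62XX → F_EXX = 620 MPa.
t_e = 0.707 × 10 = 7.07 mm.
R_nwl = 0.6 × 620 × 7.07 × 370 × 10⁻³ = 973.1 kN (longitudinal, 2 welds).
R_nwt = 0.6 × 620 × 7.07 × 200 × 10⁻³ = 526 kN (transverse, base value).
(i) R_nwl + R_nwt = 1499 kN; (ii) 0.85 R_nwl + 1.5 R_nwt = 1616 kN.
R_n = max = 1616 kN [governs: (ii)]; φR_n = 1212 kN.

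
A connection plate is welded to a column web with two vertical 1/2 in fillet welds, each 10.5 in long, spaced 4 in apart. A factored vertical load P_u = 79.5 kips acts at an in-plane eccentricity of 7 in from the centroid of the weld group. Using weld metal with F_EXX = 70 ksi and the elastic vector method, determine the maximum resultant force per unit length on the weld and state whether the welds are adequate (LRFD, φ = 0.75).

f_max ≈ 13.1 kip/in; NOT adequate

Total weld length L_w = 21 in. Treat welds as unit-width lines.
Polar moment about centroid: J = 2[d³/12 + d(b/2)²] = 2[10.5³/12 + 10.5×2²] = 276.9 in³.
Direct shear f_v = P/L_w = 79.5 / 21 = 3.786 kip/in (vertical).
Torsion M = P·e = 79.5 × 7 = 556.5 kip·in.
Critical point at (x, y) = (2, 5.25) from centroid. f_tx = M·y/J = 10.55 kip/in; f_ty = M·x/J = 4.019 kip/in.
Resultant f_max = √[f_tx² + (f_v + f_ty)²] = √[10.55² + (3.786 + 4.019)²] = 13.12 kip/in.
Capacity per unit length: φr_n = 0.75 × 0.6 × 70 × (0.707 × 0.5) = 11.14 kip/in.
13.12 > 11.14 → NOT adequate.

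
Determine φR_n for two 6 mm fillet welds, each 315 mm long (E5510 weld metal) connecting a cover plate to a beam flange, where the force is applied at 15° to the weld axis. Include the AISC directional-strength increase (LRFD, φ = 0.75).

φR_n ≈ 705 kN

E55XX → F_EXX = 550 MPa.
t_e = 0.707 × 6 = 4.242 mm; A_we = 4.242 × 630 = 2672 mm².
Directional factor: 1.0 + 0.5 sin^1.5(15°) = 1.066.
F_nw = 0.6 × 550 × 1.066 = 351.7 MPa.
φR_n = 0.75 × 351.7 × 2672 × 10⁻³ = 705 kN.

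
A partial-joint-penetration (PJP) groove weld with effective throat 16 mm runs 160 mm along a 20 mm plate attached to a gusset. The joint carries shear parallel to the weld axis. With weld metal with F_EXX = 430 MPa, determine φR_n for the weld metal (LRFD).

φR_n ≈ 495 kN

Effective throat (given) t_e = 16 mm.
A_we = 16 × 160 = 2560 mm².
F_nw = 0.6 F_EXX = 258 MPa.
φR_n = 0.75 × 258 × 2560 × 10⁻³ = 495.4 kN.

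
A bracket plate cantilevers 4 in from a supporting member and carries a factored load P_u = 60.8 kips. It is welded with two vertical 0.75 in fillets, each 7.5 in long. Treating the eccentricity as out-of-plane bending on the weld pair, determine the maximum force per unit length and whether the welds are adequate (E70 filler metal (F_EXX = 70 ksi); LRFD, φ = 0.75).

f_max ≈ 13.6 kip/in; adequate

L_w = 2 × 7.5 = 15 in; section modulus (unit throat) S = 2 × L²/6 = 18.75 in².
Direct shear f_v = P/L_w = 60.8/15 = 4.053 kip/in.
Moment M = P × e = 60.8 × 4 = 243.2 kip·in; bending f_b = M/S = 12.97 kip/in.
f_max = √(f_v² + f_b²) = √(4.053² + 12.97²) = 13.59 kip/in.
φr_n = 0.75 × 0.6 × 70 × (0.707 × 0.75) = 16.7 kip/in → adequate.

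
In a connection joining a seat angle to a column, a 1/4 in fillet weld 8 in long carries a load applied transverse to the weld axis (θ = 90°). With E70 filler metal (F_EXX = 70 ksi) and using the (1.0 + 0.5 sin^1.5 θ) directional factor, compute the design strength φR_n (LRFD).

φR_n ≈ 66.8 kips

t_e = 0.707 × 0.25 = 0.1767 in; A_we = 0.1767 × 8 = 1.414 in².
Directional factor: 1.0 + 0.5 sin^1.5(90°) = 1.5.
F_nw = 0.6 × 70 × 1.5 = 63 ksi.
φR_n = 0.75 × 63 × 1.414 = 66.81 kips.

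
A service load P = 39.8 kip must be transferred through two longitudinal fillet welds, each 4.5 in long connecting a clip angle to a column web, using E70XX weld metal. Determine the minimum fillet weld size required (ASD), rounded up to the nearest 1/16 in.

E70XX → F_EXX = 70 ksi.
Total weld length L = 9 in.
Required throat t_e = P × Ω / (0.6 F_EXX × L) = 39.8 × 2.0 / (0.6 × 70 × 9) = 0.2106 in.
Required leg w = t_e / 0.707 = 0.2979 in → use 5/16 in.

w = 5/16 in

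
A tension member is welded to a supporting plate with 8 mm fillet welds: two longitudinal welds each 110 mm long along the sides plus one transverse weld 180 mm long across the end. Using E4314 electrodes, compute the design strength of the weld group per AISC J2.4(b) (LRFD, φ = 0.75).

E43XX → F_EXX = 430 MPa.
t_e = 0.707 × 8 = 5.656 mm.
R_nwl = 0.6 × 430 × 5.656 × 220 × 10⁻³ = 321 kN (longitudinal, 2 welds).
R_nwt = 0.6 × 430 × 5.656 × 180 × 10⁻³ = 262.7 kN (transverse, base value).
(i) R_nwl + R_nwt = 583.7 kN; (ii) 0.85 R_nwl + 1.5 R_nwt = 666.9 kN.
R_n = max = 666.9 kN [governs: (ii)]; φR_n = 500.2 kN.

φR_n ≈ 500 kN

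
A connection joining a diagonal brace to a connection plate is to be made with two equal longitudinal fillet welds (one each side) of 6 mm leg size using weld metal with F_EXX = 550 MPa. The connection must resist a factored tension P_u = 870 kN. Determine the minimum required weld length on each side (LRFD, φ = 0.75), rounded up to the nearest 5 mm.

Throat t_e = 0.707 × 6 = 4.242 mm.
φr_n = 0.75 × 0.6 × 550 × 4.242 × 10⁻³ = 1.05 kN/mm.
L_req = P_u / φr_n = 870 / 1.05 = 828.7 mm total.
Per side: 828.7 / 2 = 414.3 mm.
Round up → use L = 415 mm on each side.

L = 415 mm on each side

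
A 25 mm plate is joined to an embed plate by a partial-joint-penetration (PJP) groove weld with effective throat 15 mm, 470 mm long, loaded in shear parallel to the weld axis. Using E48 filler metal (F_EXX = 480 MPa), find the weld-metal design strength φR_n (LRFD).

φR_n ≈ 1520 kN

Effective throat (given) t_e = 15 mm.
A_we = 15 × 470 = 7050 mm².
F_nw = 0.6 F_EXX = 288 MPa.
φR_n = 0.75 × 288 × 7050 × 10⁻³ = 1523 kN.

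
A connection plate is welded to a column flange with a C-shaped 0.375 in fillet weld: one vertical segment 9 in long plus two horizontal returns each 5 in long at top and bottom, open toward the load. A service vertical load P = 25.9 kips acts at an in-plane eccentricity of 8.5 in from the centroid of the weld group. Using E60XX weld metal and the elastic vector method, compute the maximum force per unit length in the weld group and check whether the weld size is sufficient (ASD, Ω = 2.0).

f_max ≈ 5.06 kip/in; NOT adequate

E60XX → F_EXX = 60 ksi.
Total weld length L_w = 19 in. Treat welds as unit-width lines.
Centroid: x̄ = 2×5×2.5 / 19 = 1.316 in from the vertical weld.
Polar moment about centroid: J = I_x + I_y = [9³/12 + 2×5×4.5²] + [9×1.316² + 2(5³/12 + 5×1.184²)] = 313.7 in³.
Direct shear f_v = P/L_w = 25.9 / 19 = 1.363 kip/in (vertical).
Torsion M = P·e = 25.9 × 8.5 = 220.15 kip·in.
Critical point at (x, y) = (3.684, 4.5) from centroid. f_tx = M·y/J = 3.158 kip/in; f_ty = M·x/J = 2.586 kip/in.
Resultant f_max = √[f_tx² + (f_v + f_ty)²] = √[3.158² + (1.363 + 2.586)²] = 5.056 kip/in.
Capacity per unit length: r_n/Ω = (1/2.0) × 0.6 × 60 × (0.707 × 0.375) = 4.772 kip/in.
5.056 > 4.772 → NOT adequate.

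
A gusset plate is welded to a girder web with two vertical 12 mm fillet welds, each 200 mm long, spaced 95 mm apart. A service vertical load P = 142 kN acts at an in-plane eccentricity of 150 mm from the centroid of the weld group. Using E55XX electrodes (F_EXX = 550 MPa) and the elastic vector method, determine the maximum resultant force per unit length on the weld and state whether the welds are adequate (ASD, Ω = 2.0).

f_max ≈ 1250 N/mm; adequate

Total weld length L_w = 400 mm. Treat welds as unit-width lines.
Polar moment about centroid: J = 2[d³/12 + d(b/2)²] = 2[200³/12 + 200×47.5²] = 2236000 mm³.
Direct shear f_v = P/L_w = 142×10³ / 400 = 355 N/mm (vertical).
Torsion M = P·e = 142×10³ × 150 = 21300000 N·mm.
Critical point at (x, y) = (47.5, 100) from centroid. f_tx = M·y/J = 952.7 N/mm; f_ty = M·x/J = 452.5 N/mm.
Resultant f_max = √[f_tx² + (f_v + f_ty)²] = √[952.7² + (355 + 452.5)²] = 1249 N/mm.
Capacity per unit length: r_n/Ω = (1/2.0) × 0.6 × 550 × (0.707 × 12) = 1400 N/mm.
1249 ≤ 1400 → adequate.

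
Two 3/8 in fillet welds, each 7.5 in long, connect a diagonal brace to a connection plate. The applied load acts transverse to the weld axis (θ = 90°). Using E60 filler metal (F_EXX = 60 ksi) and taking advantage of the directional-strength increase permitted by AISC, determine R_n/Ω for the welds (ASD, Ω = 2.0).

t_e = 0.707 × 0.375 = 0.2651 in; A_we = 0.2651 × 15 = 3.977 in².
Directional factor: 1.0 + 0.5 sin^1.5(90°) = 1.5.
F_nw = 0.6 × 60 × 1.5 = 54 ksi.
R_n/Ω = (54 × 3.977) / 2.0 = 107.4 kip.

R_n/Ω ≈ 107 kip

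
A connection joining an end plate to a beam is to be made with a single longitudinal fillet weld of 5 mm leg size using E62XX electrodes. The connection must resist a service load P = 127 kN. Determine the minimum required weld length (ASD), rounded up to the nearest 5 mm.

L = 195 mm

E62XX → F_EXX = 620 MPa.
Throat t_e = 0.707 × 5 = 3.535 mm.
r_n/Ω = (0.6 × 620 × 3.535) / 2.0 = 657.5 N/mm = 0.6575 kN/mm.
L_req = P / (r_n/Ω) = 127 / 0.6575 = 193.2 mm total.
Round up → use L = 195 mm.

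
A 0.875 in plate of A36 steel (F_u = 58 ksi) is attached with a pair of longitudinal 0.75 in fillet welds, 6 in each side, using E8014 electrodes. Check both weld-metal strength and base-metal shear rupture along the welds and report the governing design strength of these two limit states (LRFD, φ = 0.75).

φR_n ≈ 229 kips (weld metal governs)

E80XX → F_EXX = 80 ksi.
t_e = 0.707 × 0.75 = 0.5302 in; L = 12 in.
Weld metal: φR_n = 0.75 × 0.6 × 80 × 0.5302 × 12 = 229.1 kips.
Base metal (shear rupture): φR_n = 0.75 × 0.6 × 58 × 0.875 × 12 = 274 kips.
Governing: weld metal.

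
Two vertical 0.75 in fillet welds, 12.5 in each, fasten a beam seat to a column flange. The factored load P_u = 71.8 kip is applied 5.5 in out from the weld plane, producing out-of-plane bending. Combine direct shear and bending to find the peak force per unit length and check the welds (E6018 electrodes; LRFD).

f_max ≈ 8.11 kip/in; adequate

E60XX → F_EXX = 60 ksi.
L_w = 2 × 12.5 = 25 in; section modulus (unit throat) S = 2 × L²/6 = 52.08 in².
Direct shear f_v = P/L_w = 71.8/25 = 2.872 kip/in.
Moment M = P × e = 71.8 × 5.5 = 394.9 kip·in; bending f_b = M/S = 7.582 kip/in.
f_max = √(f_v² + f_b²) = √(2.872² + 7.582²) = 8.108 kip/in.
φr_n = 0.75 × 0.6 × 60 × (0.707 × 0.75) = 14.32 kip/in → adequate.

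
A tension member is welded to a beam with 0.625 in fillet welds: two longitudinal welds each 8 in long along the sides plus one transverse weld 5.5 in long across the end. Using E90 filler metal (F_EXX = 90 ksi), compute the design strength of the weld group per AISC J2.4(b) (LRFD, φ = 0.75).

φR_n ≈ 391 kips

t_e = 0.707 × 0.625 = 0.4419 in.
R_nwl = 0.6 × 90 × 0.4419 × 16 = 381.8 kips (longitudinal, 2 welds).
R_nwt = 0.6 × 90 × 0.4419 × 5.5 = 131.2 kips (transverse, base value).
(i) R_nwl + R_nwt = 513 kips; (ii) 0.85 R_nwl + 1.5 R_nwt = 521.4 kips.
R_n = max = 521.4 kips [governs: (ii)]; φR_n = 391 kips.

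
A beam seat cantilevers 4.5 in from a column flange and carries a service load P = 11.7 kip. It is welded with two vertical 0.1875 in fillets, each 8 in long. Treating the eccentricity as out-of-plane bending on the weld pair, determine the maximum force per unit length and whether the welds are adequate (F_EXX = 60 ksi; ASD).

L_w = 2 × 8 = 16 in; section modulus (unit throat) S = 2 × L²/6 = 21.33 in².
Direct shear f_v = P/L_w = 11.7/16 = 0.7312 kip/in.
Moment M = P × e = 11.7 × 4.5 = 52.65 kip·in; bending f_b = M/S = 2.468 kip/in.
f_max = √(f_v² + f_b²) = √(0.7312² + 2.468²) = 2.574 kip/in.
r_n/Ω = (1/2.0) × 0.6 × 60 × (0.707 × 0.1875) = 2.386 kip/in → NOT adequate.

f_max ≈ 2.57 kip/in; NOT adequate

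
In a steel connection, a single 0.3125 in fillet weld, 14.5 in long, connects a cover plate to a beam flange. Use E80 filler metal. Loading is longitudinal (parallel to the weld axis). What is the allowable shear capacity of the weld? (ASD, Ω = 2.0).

E80XX → F_EXX = 80 ksi.
Effective throat t_e = 0.707 × 0.3125 = 0.2209 in.
Total length L = 14.5 in; A_we = 0.2209 × 14.5 = 3.204 in².
F_nw = 0.6 F_EXX = 0.6 × 80 = 48 ksi.
R_n = 48 × 3.204 = 153.8 kips; R_n/Ω = 153.8/2.0 = 76.89 kips.

R_n/Ω ≈ 76.9 kips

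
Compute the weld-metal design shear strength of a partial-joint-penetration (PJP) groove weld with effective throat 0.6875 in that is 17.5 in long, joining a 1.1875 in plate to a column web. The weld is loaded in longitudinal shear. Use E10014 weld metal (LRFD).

E100XX → F_EXX = 100 ksi.
Effective throat (given) t_e = 0.6875 in.
A_we = 0.6875 × 17.5 = 12.03 in².
F_nw = 0.6 F_EXX = 60 ksi.
φR_n = 0.75 × 60 × 12.03 = 541.4 kips.

φR_n ≈ 541 kips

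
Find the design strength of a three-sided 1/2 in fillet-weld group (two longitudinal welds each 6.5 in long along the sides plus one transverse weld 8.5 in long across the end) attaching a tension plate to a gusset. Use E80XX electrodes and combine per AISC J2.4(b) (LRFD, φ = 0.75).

E80XX → F_EXX = 80 ksi.
t_e = 0.707 × 0.5 = 0.3535 in.
R_nwl = 0.6 × 80 × 0.3535 × 13 = 220.6 kip (longitudinal, 2 welds).
R_nwt = 0.6 × 80 × 0.3535 × 8.5 = 144.2 kip (transverse, base value).
(i) R_nwl + R_nwt = 364.8 kip; (ii) 0.85 R_nwl + 1.5 R_nwt = 403.8 kip.
R_n = max = 403.8 kip [governs: (ii)]; φR_n = 302.9 kip.

φR_n ≈ 303 kip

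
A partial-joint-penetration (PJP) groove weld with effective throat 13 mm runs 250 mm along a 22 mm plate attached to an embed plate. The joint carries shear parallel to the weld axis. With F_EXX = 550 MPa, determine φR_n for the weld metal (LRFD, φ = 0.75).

φR_n ≈ 804 kN

Effective throat (given) t_e = 13 mm.
A_we = 13 × 250 = 3250 mm².
F_nw = 0.6 F_EXX = 330 MPa.
φR_n = 0.75 × 330 × 3250 × 10⁻³ = 804.4 kN.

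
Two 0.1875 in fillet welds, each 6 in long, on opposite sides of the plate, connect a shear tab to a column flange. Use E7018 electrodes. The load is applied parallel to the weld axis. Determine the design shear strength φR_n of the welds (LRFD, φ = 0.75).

φR_n ≈ 50.1 kip

E70XX → F_EXX = 70 ksi.
Effective throat t_e = 0.707 × 0.1875 = 0.1326 in.
Total length L = 12 in; A_we = 0.1326 × 12 = 1.591 in².
F_nw = 0.6 F_EXX = 0.6 × 70 = 42 ksi.
φR_n = 0.75 × 42 × 1.591 = 50.11 kip.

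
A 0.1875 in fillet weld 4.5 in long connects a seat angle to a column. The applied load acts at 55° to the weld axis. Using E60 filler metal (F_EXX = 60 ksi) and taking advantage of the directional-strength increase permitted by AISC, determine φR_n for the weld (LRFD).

t_e = 0.707 × 0.1875 = 0.1326 in; A_we = 0.1326 × 4.5 = 0.5965 in².
Directional factor: 1.0 + 0.5 sin^1.5(55°) = 1.371.
F_nw = 0.6 × 60 × 1.371 = 49.35 ksi.
φR_n = 0.75 × 49.35 × 0.5965 = 22.08 kips.

φR_n ≈ 22.1 kips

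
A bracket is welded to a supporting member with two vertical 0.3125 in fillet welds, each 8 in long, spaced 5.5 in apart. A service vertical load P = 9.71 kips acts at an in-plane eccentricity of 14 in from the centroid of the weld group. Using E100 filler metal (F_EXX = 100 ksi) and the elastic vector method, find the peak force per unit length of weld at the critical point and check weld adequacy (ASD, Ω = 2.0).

Total weld length L_w = 16 in. Treat welds as unit-width lines.
Polar moment about centroid: J = 2[d³/12 + d(b/2)²] = 2[8³/12 + 8×2.75²] = 206.3 in³.
Direct shear f_v = P/L_w = 9.71 / 16 = 0.6069 kip/in (vertical).
Torsion M = P·e = 9.71 × 14 = 135.94 kip·in.
Critical point at (x, y) = (2.75, 4) from centroid. f_tx = M·y/J = 2.635 kip/in; f_ty = M·x/J = 1.812 kip/in.
Resultant f_max = √[f_tx² + (f_v + f_ty)²] = √[2.635² + (0.6069 + 1.812)²] = 3.577 kip/in.
Capacity per unit length: r_n/Ω = (1/2.0) × 0.6 × 100 × (0.707 × 0.3125) = 6.628 kip/in.
3.577 ≤ 6.628 → adequate.

f_max ≈ 3.58 kip/in; adequate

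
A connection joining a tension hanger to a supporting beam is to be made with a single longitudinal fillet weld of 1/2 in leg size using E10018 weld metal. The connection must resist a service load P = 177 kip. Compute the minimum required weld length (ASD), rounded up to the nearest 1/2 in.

L = 17 in

E100XX → F_EXX = 100 ksi.
Throat t_e = 0.707 × 0.5 = 0.3535 in.
r_n/Ω = (0.6 × 100 × 0.3535) / 2.0 = 10.6 kip/in.
L_req = P / (r_n/Ω) = 177 / 10.6 = 16.69 in total.
Round up → use L = 17 in.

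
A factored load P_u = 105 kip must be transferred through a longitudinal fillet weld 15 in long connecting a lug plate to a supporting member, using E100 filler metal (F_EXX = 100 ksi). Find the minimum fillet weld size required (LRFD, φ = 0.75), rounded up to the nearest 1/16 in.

w = 1/4 in

Total weld length L = 15 in.
Required throat t_e = P_u / (φ × 0.6 F_EXX × L) = 105 / (0.75 × 0.6 × 100 × 15) = 0.1556 in.
Required leg w = t_e / 0.707 = 0.22 in → use 1/4 in.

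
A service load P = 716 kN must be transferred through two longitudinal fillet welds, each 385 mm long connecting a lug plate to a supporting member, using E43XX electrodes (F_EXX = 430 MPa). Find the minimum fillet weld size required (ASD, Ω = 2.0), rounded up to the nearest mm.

w = 11 mm

Total weld length L = 770 mm.
Required throat t_e = P × Ω / (0.6 F_EXX × L) = 716 × 2.0 / (0.6 × 430 × 770 × 10⁻³) = 7.208 mm.
Required leg w = t_e / 0.707 = 10.2 mm → use 11 mm.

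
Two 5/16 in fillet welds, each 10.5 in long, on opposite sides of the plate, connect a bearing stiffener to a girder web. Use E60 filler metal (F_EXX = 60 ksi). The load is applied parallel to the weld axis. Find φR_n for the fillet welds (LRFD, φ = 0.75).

Effective throat t_e = 0.707 × 0.3125 = 0.2209 in.
Total length L = 21 in; A_we = 0.2209 × 21 = 4.64 in².
F_nw = 0.6 F_EXX = 0.6 × 60 = 36 ksi.
φR_n = 0.75 × 36 × 4.64 = 125.3 kip.

φR_n ≈ 125 kip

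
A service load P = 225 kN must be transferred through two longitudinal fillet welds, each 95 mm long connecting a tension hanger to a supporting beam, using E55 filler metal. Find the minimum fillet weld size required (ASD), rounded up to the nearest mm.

E55XX → F_EXX = 550 MPa.
Total weld length L = 190 mm.
Required throat t_e = P × Ω / (0.6 F_EXX × L) = 225 × 2.0 / (0.6 × 550 × 190 × 10⁻³) = 7.177 mm.
Required leg w = t_e / 0.707 = 10.15 mm → use 11 mm.

w = 11 mm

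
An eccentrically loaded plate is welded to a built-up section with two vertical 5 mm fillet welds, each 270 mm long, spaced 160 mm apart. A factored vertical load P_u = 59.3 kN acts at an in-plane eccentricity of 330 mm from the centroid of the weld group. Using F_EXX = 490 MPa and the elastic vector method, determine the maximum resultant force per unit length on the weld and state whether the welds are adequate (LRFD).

Total weld length L_w = 540 mm. Treat welds as unit-width lines.
Polar moment about centroid: J = 2[d³/12 + d(b/2)²] = 2[270³/12 + 270×80²] = 6736000 mm³.
Direct shear f_v = P/L_w = 59.3×10³ / 540 = 109.8 N/mm (vertical).
Torsion M = P·e = 59.3×10³ × 330 = 19569000 N·mm.
Critical point at (x, y) = (80, 135) from centroid. f_tx = M·y/J = 392.2 N/mm; f_ty = M·x/J = 232.4 N/mm.
Resultant f_max = √[f_tx² + (f_v + f_ty)²] = √[392.2² + (109.8 + 232.4)²] = 520.5 N/mm.
Capacity per unit length: φr_n = 0.75 × 0.6 × 490 × (0.707 × 5) = 779.5 N/mm.
520.5 ≤ 779.5 → adequate.

f_max ≈ 520 N/mm; adequate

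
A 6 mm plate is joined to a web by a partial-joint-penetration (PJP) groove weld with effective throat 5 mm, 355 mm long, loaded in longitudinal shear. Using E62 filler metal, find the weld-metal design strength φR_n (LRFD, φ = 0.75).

E62XX → F_EXX = 620 MPa.
Effective throat (given) t_e = 5 mm.
A_we = 5 × 355 = 1775 mm².
F_nw = 0.6 F_EXX = 372 MPa.
φR_n = 0.75 × 372 × 1775 × 10⁻³ = 495.2 kN.

φR_n ≈ 495 kN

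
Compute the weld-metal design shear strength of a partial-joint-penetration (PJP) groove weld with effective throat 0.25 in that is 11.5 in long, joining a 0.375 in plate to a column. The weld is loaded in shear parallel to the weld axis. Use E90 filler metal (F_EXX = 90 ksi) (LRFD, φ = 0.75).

Effective throat (given) t_e = 0.25 in.
A_we = 0.25 × 11.5 = 2.875 in².
F_nw = 0.6 F_EXX = 54 ksi.
φR_n = 0.75 × 54 × 2.875 = 116.4 kips.

φR_n ≈ 116 kips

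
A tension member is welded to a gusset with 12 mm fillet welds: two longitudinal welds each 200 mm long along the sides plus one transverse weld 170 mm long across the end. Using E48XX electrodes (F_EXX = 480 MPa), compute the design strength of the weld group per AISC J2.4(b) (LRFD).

t_e = 0.707 × 12 = 8.484 mm.
R_nwl = 0.6 × 480 × 8.484 × 400 × 10⁻³ = 977.4 kN (longitudinal, 2 welds).
R_nwt = 0.6 × 480 × 8.484 × 170 × 10⁻³ = 415.4 kN (transverse, base value).
(i) R_nwl + R_nwt = 1393 kN; (ii) 0.85 R_nwl + 1.5 R_nwt = 1454 kN.
R_n = max = 1454 kN [governs: (ii)]; φR_n = 1090 kN.

φR_n ≈ 1090 kN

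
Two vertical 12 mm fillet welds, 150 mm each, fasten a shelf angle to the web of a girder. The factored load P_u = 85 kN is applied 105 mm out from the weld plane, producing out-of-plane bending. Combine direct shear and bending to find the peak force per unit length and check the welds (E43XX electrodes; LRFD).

f_max ≈ 1220 N/mm; adequate

E43XX → F_EXX = 430 MPa.
L_w = 2 × 150 = 300 mm; section modulus (unit throat) S = 2 × L²/6 = 7500 mm².
Direct shear f_v = P/L_w = 85×10³/300 = 283.3 N/mm.
Moment M = P × e = 85×10³ × 105 = 8925000 N·mm; bending f_b = M/S = 1190 N/mm.
f_max = √(f_v² + f_b²) = √(283.3² + 1190²) = 1223 N/mm.
φr_n = 0.75 × 0.6 × 430 × (0.707 × 12) = 1642 N/mm → adequate.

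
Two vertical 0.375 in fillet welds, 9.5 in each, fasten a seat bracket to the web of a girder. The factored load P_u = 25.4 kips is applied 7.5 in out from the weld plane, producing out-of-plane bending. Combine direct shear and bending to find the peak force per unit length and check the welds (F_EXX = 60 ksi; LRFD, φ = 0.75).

L_w = 2 × 9.5 = 19 in; section modulus (unit throat) S = 2 × L²/6 = 30.08 in².
Direct shear f_v = P/L_w = 25.4/19 = 1.337 kip/in.
Moment M = P × e = 25.4 × 7.5 = 190.5 kip·in; bending f_b = M/S = 6.332 kip/in.
f_max = √(f_v² + f_b²) = √(1.337² + 6.332²) = 6.472 kip/in.
φr_n = 0.75 × 0.6 × 60 × (0.707 × 0.375) = 7.158 kip/in → adequate.

f_max ≈ 6.47 kip/in; adequate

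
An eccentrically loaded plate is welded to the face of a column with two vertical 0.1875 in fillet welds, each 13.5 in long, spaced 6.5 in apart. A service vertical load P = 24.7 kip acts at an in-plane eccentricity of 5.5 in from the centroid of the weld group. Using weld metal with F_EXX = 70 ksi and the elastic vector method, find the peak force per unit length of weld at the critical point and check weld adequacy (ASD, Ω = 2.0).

Total weld length L_w = 27 in. Treat welds as unit-width lines.
Polar moment about centroid: J = 2[d³/12 + d(b/2)²] = 2[13.5³/12 + 13.5×3.25²] = 695.2 in³.
Direct shear f_v = P/L_w = 24.7 / 27 = 0.9148 kip/in (vertical).
Torsion M = P·e = 24.7 × 5.5 = 135.85 kip·in.
Critical point at (x, y) = (3.25, 6.75) from centroid. f_tx = M·y/J = 1.319 kip/in; f_ty = M·x/J = 0.635 kip/in.
Resultant f_max = √[f_tx² + (f_v + f_ty)²] = √[1.319² + (0.9148 + 0.635)²] = 2.035 kip/in.
Capacity per unit length: r_n/Ω = (1/2.0) × 0.6 × 70 × (0.707 × 0.1875) = 2.784 kip/in.
2.035 ≤ 2.784 → adequate.

f_max ≈ 2.04 kip/in; adequate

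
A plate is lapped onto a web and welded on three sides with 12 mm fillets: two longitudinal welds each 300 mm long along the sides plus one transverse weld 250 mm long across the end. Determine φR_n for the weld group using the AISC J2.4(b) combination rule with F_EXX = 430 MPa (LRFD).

φR_n ≈ 1450 kN

t_e = 0.707 × 12 = 8.484 mm.
R_nwl = 0.6 × 430 × 8.484 × 600 × 10⁻³ = 1313 kN (longitudinal, 2 welds).
R_nwt = 0.6 × 430 × 8.484 × 250 × 10⁻³ = 547.2 kN (transverse, base value).
(i) R_nwl + R_nwt = 1861 kN; (ii) 0.85 R_nwl + 1.5 R_nwt = 1937 kN.
R_n = max = 1937 kN [governs: (ii)]; φR_n = 1453 kN.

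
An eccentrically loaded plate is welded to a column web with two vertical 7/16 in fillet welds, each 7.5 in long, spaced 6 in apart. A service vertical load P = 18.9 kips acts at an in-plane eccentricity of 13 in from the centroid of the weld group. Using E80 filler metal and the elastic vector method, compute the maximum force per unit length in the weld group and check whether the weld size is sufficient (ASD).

E80XX → F_EXX = 80 ksi.
Total weld length L_w = 15 in. Treat welds as unit-width lines.
Polar moment about centroid: J = 2[d³/12 + d(b/2)²] = 2[7.5³/12 + 7.5×3²] = 205.3 in³.
Direct shear f_v = P/L_w = 18.9 / 15 = 1.26 kip/in (vertical).
Torsion M = P·e = 18.9 × 13 = 245.7 kip·in.
Critical point at (x, y) = (3, 3.75) from centroid. f_tx = M·y/J = 4.488 kip/in; f_ty = M·x/J = 3.59 kip/in.
Resultant f_max = √[f_tx² + (f_v + f_ty)²] = √[4.488² + (1.26 + 3.59)²] = 6.608 kip/in.
Capacity per unit length: r_n/Ω = (1/2.0) × 0.6 × 80 × (0.707 × 0.4375) = 7.423 kip/in.
6.608 ≤ 7.423 → adequate.

f_max ≈ 6.61 kip/in; adequate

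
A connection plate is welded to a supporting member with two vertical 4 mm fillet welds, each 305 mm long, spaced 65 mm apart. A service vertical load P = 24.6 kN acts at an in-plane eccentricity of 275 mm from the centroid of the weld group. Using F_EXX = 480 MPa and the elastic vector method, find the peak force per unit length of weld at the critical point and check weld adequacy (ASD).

Total weld length L_w = 610 mm. Treat welds as unit-width lines.
Polar moment about centroid: J = 2[d³/12 + d(b/2)²] = 2[305³/12 + 305×32.5²] = 5373000 mm³.
Direct shear f_v = P/L_w = 24.6×10³ / 610 = 40.33 N/mm (vertical).
Torsion M = P·e = 24.6×10³ × 275 = 6765000 N·mm.
Critical point at (x, y) = (32.5, 152.5) from centroid. f_tx = M·y/J = 192 N/mm; f_ty = M·x/J = 40.92 N/mm.
Resultant f_max = √[f_tx² + (f_v + f_ty)²] = √[192² + (40.33 + 40.92)²] = 208.5 N/mm.
Capacity per unit length: r_n/Ω = (1/2.0) × 0.6 × 480 × (0.707 × 4) = 407.2 N/mm.
208.5 ≤ 407.2 → adequate.

f_max ≈ 208 N/mm; adequate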